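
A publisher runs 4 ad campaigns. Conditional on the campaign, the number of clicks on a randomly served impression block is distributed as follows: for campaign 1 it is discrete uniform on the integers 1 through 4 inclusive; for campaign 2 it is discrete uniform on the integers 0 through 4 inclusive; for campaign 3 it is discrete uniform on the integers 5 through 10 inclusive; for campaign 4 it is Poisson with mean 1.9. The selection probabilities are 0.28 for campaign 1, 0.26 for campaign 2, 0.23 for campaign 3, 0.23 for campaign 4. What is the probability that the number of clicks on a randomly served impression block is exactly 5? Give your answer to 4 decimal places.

Conditional on each campaign, P(X = 5): 1: 0; 2: 0; 3: 0.166667; 4: 0.0308622.
By total probability, P(X = 5) = 0.28·0 + 0.26·0 + 0.23·0.166667 + 0.23·0.0308622 = 0.0454316.

0.0454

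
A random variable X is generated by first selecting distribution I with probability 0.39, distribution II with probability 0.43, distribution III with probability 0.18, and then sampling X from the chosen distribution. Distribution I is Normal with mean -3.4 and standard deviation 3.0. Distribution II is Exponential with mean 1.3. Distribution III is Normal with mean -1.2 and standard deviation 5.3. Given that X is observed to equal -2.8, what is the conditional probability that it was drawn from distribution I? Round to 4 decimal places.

Likelihoods f(-2.8 | ·): I: 0.130348; II: 0; III: 0.0719191.
Posterior ∝ prior × likelihood. Numerator for I: 0.39·0.130348 = 0.0508356.
Normalizing constant: 0.39·0.130348 + 0.43·0 + 0.18·0.0719191 = 0.063781.
P(I | observation) = 0.0508356 / 0.063781 = 0.797033.

0.7970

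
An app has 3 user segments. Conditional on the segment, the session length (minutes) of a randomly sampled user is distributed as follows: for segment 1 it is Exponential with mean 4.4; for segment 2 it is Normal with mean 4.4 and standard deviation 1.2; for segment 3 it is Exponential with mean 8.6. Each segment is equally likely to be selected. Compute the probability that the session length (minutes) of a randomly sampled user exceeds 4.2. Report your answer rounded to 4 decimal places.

0.5216

Conditional on each segment, P(X > 4.2): 1: 0.384987; 2: 0.566184; 3: 0.613625.
By total probability, P(X > 4.2) = 0.333333·0.384987 + 0.333333·0.566184 + 0.333333·0.613625 = 0.521598.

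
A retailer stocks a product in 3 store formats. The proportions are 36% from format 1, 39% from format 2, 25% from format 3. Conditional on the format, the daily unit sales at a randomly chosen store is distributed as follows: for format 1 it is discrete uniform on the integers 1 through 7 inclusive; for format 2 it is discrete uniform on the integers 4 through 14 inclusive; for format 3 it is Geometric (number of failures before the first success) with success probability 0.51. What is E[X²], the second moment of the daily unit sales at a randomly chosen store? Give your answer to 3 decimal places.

For each component E[X²] = Var + (mean)², giving 1: 20; 2: 91; 3: 2.807.
Overall E[X²] = 0.36·20 + 0.39·91 + 0.25·2.807 = 43.3917.

43.392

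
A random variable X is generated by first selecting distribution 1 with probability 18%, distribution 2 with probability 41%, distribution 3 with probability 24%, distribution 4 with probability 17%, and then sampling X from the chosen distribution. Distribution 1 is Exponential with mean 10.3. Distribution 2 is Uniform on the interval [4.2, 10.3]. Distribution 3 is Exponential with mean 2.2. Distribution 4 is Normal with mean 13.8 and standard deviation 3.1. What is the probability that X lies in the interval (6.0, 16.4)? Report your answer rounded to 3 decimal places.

Conditional on each component, P(6.0 < X < 16.4): 1: 0.355016; 2: 0.704918; 3: 0.0648186; 4: 0.793251.
By total probability, P(6.0 < X < 16.4) = 0.18·0.355016 + 0.41·0.704918 + 0.24·0.0648186 + 0.17·0.793251 = 0.503328.

0.503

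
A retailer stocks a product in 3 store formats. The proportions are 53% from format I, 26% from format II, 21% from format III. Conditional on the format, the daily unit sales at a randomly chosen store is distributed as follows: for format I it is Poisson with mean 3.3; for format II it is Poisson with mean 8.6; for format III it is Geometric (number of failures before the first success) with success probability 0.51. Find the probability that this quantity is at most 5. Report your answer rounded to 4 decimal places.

Conditional on each format, P(X ≤ 5): I: 0.882877; II: 0.142228; III: 0.986159.
By total probability, P(X ≤ 5) = 0.53·0.882877 + 0.26·0.142228 + 0.21·0.986159 = 0.711997.

0.7120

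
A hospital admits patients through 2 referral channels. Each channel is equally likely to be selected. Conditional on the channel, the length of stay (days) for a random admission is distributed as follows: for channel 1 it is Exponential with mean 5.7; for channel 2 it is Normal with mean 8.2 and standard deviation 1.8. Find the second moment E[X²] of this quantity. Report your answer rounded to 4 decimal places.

67.7300

For each component E[X²] = Var + (mean)², giving 1: 64.98; 2: 70.48.
Overall E[X²] = 0.5·64.98 + 0.5·70.48 = 67.73.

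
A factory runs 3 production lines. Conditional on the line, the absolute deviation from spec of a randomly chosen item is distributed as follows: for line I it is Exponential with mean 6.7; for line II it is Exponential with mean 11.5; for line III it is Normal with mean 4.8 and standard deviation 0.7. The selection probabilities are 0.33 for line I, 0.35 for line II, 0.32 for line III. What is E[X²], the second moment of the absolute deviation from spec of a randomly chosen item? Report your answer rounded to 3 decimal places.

129.732

For each component E[X²] = Var + (mean)², giving I: 89.78; II: 264.5; III: 23.53.
Overall E[X²] = 0.33·89.78 + 0.35·264.5 + 0.32·23.53 = 129.732.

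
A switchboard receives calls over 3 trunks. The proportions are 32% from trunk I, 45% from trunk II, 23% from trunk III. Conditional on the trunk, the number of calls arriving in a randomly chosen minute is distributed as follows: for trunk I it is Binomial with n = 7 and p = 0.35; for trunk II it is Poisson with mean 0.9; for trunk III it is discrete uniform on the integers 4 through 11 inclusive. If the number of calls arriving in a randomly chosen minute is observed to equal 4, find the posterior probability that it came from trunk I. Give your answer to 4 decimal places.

Likelihoods P(X=4 | ·): I: 0.144238; II: 0.0111146; III: 0.125.
Posterior ∝ prior × likelihood. Numerator for I: 0.32·0.144238 = 0.0461562.
Normalizing constant: 0.32·0.144238 + 0.45·0.0111146 + 0.23·0.125 = 0.0799078.
P(I | observation) = 0.0461562 / 0.0799078 = 0.577619.

0.5776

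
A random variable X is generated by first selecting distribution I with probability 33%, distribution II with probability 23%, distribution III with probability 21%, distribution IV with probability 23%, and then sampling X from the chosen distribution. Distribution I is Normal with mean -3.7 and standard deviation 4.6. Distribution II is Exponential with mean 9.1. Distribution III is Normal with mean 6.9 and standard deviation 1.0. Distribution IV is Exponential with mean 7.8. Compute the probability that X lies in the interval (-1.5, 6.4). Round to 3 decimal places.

0.409

Conditional on each component, P(-1.5 < X < 6.4): I: 0.302174; II: 0.505049; III: 0.308538; IV: 0.559794.
By total probability, P(-1.5 < X < 6.4) = 0.33·0.302174 + 0.23·0.505049 + 0.21·0.308538 + 0.23·0.559794 = 0.409424.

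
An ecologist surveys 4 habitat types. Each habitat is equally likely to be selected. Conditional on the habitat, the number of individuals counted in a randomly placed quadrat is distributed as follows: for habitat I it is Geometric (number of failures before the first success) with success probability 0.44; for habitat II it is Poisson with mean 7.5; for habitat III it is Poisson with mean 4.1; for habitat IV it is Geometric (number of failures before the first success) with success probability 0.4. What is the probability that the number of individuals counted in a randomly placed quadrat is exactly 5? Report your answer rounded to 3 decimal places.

Conditional on each habitat, P(X = 5): I: 0.0242322; II: 0.109375; III: 0.160004; IV: 0.031104.
By total probability, P(X = 5) = 0.25·0.0242322 + 0.25·0.109375 + 0.25·0.160004 + 0.25·0.031104 = 0.0811787.

0.081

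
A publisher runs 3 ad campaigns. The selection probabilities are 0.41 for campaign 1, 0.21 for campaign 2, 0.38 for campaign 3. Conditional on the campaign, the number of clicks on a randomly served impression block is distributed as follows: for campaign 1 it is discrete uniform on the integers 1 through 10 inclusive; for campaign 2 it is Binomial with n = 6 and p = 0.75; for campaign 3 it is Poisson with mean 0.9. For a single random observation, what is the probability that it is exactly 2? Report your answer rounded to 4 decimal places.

0.1105

Conditional on each campaign, P(X = 2): 1: 0.1; 2: 0.032959; 3: 0.164661.
By total probability, P(X = 2) = 0.41·0.1 + 0.21·0.032959 + 0.38·0.164661 = 0.110492.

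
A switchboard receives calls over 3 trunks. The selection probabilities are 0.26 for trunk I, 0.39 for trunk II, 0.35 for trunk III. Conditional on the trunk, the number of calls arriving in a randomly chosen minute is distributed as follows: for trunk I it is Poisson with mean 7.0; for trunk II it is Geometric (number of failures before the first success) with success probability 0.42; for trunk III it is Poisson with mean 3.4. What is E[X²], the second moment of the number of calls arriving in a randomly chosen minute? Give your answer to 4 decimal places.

21.8221

For each component E[X²] = Var + (mean)², giving I: 56; II: 5.19501; III: 14.96.
Overall E[X²] = 0.26·56 + 0.39·5.19501 + 0.35·14.96 = 21.8221.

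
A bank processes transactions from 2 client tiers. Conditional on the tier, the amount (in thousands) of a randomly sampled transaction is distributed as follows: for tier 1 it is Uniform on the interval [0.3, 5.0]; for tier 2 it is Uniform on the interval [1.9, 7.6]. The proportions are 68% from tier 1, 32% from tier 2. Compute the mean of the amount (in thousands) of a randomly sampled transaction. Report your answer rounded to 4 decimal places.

3.3220

Component means — 1: 2.65; 2: 4.75.
E[X] = 0.68·2.65 + 0.32·4.75 = 3.322.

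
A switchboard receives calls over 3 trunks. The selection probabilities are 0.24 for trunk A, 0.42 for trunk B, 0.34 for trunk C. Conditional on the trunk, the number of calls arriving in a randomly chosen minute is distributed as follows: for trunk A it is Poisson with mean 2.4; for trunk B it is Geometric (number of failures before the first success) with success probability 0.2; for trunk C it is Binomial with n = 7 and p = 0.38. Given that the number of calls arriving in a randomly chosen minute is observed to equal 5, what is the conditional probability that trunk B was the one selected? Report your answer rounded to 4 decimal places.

Likelihoods P(X=5 | ·): A: 0.0601961; B: 0.065536; C: 0.0639618.
Posterior ∝ prior × likelihood. Numerator for B: 0.42·0.065536 = 0.0275251.
Normalizing constant: 0.24·0.0601961 + 0.42·0.065536 + 0.34·0.0639618 = 0.0637192.
P(B | observation) = 0.0275251 / 0.0637192 = 0.431975.

0.4320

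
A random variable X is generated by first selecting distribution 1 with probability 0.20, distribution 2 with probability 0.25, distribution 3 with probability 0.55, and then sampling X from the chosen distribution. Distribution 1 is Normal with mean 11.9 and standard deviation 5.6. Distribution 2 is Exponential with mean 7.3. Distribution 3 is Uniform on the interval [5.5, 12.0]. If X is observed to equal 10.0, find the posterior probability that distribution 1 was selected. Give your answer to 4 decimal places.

0.1260

Likelihoods f(10.0 | ·): 1: 0.0672551; 2: 0.0348139; 3: 0.153846.
Posterior ∝ prior × likelihood. Numerator for 1: 0.2·0.0672551 = 0.013451.
Normalizing constant: 0.2·0.0672551 + 0.25·0.0348139 + 0.55·0.153846 = 0.10677.
P(1 | observation) = 0.013451 / 0.10677 = 0.125981.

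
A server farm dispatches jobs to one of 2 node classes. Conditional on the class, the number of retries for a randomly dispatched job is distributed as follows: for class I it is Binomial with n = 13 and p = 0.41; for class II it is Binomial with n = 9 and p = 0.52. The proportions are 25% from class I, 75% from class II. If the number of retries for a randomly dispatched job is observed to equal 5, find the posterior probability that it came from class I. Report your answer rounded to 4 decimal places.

0.2230

Likelihoods P(X=5 | ·): I: 0.218934; II: 0.254303.
Posterior ∝ prior × likelihood. Numerator for I: 0.25·0.218934 = 0.0547336.
Normalizing constant: 0.25·0.218934 + 0.75·0.254303 = 0.245461.
P(I | observation) = 0.0547336 / 0.245461 = 0.222983.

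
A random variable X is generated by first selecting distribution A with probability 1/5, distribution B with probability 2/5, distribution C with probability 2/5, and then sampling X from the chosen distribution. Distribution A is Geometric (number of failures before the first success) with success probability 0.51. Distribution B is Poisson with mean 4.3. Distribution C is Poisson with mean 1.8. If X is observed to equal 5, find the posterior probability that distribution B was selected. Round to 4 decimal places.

Likelihoods P(X=5 | ·): A: 0.0144062; B: 0.166224; C: 0.0260286.
Posterior ∝ prior × likelihood. Numerator for B: 0.4·0.166224 = 0.0664898.
Normalizing constant: 0.2·0.0144062 + 0.4·0.166224 + 0.4·0.0260286 = 0.0797825.
P(B | observation) = 0.0664898 / 0.0797825 = 0.833388.

0.8334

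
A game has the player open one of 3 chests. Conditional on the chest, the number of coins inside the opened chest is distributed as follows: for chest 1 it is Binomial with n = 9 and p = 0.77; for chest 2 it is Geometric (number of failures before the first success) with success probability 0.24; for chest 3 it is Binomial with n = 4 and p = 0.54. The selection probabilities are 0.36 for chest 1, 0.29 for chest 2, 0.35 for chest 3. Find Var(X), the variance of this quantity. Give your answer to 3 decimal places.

Per component, 1: μ=6.93, E[X²]=49.6188; 2: μ=3.16667, E[X²]=23.2222; 3: μ=2.16, E[X²]=5.6592.
E[X] = 0.36·6.93 + 0.29·3.16667 + 0.35·2.16 = 4.16913.
E[X²] = 0.36·49.6188 + 0.29·23.2222 + 0.35·5.6592 = 26.5779.
Var(X) = E[X²] − (E[X])² = 26.5779 − 17.3817 = 9.19626.

9.196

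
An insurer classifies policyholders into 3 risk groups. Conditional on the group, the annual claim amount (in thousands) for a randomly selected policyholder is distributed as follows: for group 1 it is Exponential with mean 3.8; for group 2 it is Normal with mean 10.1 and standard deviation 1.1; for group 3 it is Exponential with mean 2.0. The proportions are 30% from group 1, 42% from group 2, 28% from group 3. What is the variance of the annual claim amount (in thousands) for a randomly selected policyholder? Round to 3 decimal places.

Per component, 1: μ=3.8, E[X²]=28.88; 2: μ=10.1, E[X²]=103.22; 3: μ=2, E[X²]=8.
E[X] = 0.3·3.8 + 0.42·10.1 + 0.28·2 = 5.942.
E[X²] = 0.3·28.88 + 0.42·103.22 + 0.28·8 = 54.2564.
Var(X) = E[X²] − (E[X])² = 54.2564 − 35.3074 = 18.949.

18.949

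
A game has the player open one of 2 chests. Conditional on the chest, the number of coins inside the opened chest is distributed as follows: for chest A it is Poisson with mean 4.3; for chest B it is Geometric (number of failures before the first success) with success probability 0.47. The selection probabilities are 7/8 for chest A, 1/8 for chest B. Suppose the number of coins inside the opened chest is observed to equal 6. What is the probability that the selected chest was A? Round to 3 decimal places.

0.988

Likelihoods P(X=6 | ·): A: 0.119127; B: 0.0104172.
Posterior ∝ prior × likelihood. Numerator for A: 0.875·0.119127 = 0.104237.
Normalizing constant: 0.875·0.119127 + 0.125·0.0104172 = 0.105539.
P(A | observation) = 0.104237 / 0.105539 = 0.987662.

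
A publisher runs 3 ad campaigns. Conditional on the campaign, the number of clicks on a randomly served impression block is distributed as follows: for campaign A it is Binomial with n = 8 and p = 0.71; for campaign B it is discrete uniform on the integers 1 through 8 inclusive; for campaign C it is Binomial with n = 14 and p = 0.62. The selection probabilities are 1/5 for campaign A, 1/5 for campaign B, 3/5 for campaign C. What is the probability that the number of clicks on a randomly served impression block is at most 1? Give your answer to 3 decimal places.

0.025

Conditional on each campaign, P(X ≤ 1): A: 0.00102982; B: 0.125; C: 3.12115e-05.
By total probability, P(X ≤ 1) = 0.2·0.00102982 + 0.2·0.125 + 0.6·3.12115e-05 = 0.0252247.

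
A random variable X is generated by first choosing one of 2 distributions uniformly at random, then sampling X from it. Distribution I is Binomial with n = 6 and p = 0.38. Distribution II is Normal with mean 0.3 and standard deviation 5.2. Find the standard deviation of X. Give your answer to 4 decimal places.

Per component, I: μ=2.28, E[X²]=6.612; II: μ=0.3, E[X²]=27.13.
E[X] = 0.5·2.28 + 0.5·0.3 = 1.29.
E[X²] = 0.5·6.612 + 0.5·27.13 = 16.871.
Var(X) = E[X²] − (E[X])² = 16.871 − 1.6641 = 15.2069.
SD(X) = √15.2069 = 3.8996.

3.8996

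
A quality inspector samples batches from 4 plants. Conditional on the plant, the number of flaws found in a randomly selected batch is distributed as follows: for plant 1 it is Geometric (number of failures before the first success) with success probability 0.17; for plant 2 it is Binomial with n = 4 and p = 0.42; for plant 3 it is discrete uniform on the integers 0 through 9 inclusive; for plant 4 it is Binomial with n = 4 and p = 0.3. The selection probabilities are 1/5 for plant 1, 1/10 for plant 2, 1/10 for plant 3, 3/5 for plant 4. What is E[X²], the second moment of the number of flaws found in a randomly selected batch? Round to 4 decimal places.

15.1091

For each component E[X²] = Var + (mean)², giving 1: 52.5571; 2: 3.7968; 3: 28.5; 4: 2.28.
Overall E[X²] = 0.2·52.5571 + 0.1·3.7968 + 0.1·28.5 + 0.6·2.28 = 15.1091.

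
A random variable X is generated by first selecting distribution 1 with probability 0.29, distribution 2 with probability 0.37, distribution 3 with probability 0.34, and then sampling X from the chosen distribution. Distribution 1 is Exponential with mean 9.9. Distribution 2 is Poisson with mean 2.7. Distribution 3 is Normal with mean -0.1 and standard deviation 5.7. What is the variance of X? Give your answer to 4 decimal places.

Per component, 1: μ=9.9, E[X²]=196.02; 2: μ=2.7, E[X²]=9.99; 3: μ=-0.1, E[X²]=32.5.
E[X] = 0.29·9.9 + 0.37·2.7 + 0.34·-0.1 = 3.836.
E[X²] = 0.29·196.02 + 0.37·9.99 + 0.34·32.5 = 71.5921.
Var(X) = E[X²] − (E[X])² = 71.5921 − 14.7149 = 56.8772.

56.8772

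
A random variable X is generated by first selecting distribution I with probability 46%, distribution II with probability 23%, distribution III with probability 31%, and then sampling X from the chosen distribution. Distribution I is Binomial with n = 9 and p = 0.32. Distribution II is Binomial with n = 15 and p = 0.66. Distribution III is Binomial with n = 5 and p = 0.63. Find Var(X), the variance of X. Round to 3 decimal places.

Per component, I: μ=2.88, E[X²]=10.2528; II: μ=9.9, E[X²]=101.376; III: μ=3.15, E[X²]=11.088.
E[X] = 0.46·2.88 + 0.23·9.9 + 0.31·3.15 = 4.5783.
E[X²] = 0.46·10.2528 + 0.23·101.376 + 0.31·11.088 = 31.47.
Var(X) = E[X²] − (E[X])² = 31.47 − 20.9608 = 10.5092.

10.509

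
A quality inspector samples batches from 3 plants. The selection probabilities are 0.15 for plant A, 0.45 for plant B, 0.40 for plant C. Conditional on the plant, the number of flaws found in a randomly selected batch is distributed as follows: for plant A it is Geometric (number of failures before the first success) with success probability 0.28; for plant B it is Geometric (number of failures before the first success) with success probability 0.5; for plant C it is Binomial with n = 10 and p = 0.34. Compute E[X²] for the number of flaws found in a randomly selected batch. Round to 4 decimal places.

For each component E[X²] = Var + (mean)², giving A: 15.7959; B: 3; C: 13.804.
Overall E[X²] = 0.15·15.7959 + 0.45·3 + 0.4·13.804 = 9.24099.

9.2410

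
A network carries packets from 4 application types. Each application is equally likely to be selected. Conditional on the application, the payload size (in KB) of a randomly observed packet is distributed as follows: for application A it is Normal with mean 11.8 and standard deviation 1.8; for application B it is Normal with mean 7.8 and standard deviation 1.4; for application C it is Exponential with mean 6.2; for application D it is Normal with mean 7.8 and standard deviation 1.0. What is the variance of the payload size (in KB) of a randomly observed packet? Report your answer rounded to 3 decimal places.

Per component, A: μ=11.8, E[X²]=142.48; B: μ=7.8, E[X²]=62.8; C: μ=6.2, E[X²]=76.88; D: μ=7.8, E[X²]=61.84.
E[X] = 0.25·11.8 + 0.25·7.8 + 0.25·6.2 + 0.25·7.8 = 8.4.
E[X²] = 0.25·142.48 + 0.25·62.8 + 0.25·76.88 + 0.25·61.84 = 86.
Var(X) = E[X²] − (E[X])² = 86 − 70.56 = 15.44.

15.440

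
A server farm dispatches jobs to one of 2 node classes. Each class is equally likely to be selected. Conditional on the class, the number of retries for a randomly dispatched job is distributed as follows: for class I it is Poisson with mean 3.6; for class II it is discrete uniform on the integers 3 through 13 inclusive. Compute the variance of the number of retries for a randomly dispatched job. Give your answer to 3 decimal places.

Per component, I: μ=3.6, E[X²]=16.56; II: μ=8, E[X²]=74.
E[X] = 0.5·3.6 + 0.5·8 = 5.8.
E[X²] = 0.5·16.56 + 0.5·74 = 45.28.
Var(X) = E[X²] − (E[X])² = 45.28 − 33.64 = 11.64.

11.640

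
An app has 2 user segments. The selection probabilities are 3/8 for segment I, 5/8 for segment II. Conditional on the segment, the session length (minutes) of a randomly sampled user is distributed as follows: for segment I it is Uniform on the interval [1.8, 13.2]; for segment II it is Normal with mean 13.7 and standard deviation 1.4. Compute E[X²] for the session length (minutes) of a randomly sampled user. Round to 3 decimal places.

For each component E[X²] = Var + (mean)², giving I: 67.08; II: 189.65.
Overall E[X²] = 0.375·67.08 + 0.625·189.65 = 143.686.

143.686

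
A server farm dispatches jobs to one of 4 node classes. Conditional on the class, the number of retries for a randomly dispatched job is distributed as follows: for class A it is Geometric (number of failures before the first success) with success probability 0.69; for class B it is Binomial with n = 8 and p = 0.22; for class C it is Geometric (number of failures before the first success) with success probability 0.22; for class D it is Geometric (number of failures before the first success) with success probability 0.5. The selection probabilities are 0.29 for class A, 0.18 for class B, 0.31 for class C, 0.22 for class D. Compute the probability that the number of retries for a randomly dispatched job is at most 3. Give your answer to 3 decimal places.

Conditional on each class, P(X ≤ 3): A: 0.990765; B: 0.923515; C: 0.629849; D: 0.9375.
By total probability, P(X ≤ 3) = 0.29·0.990765 + 0.18·0.923515 + 0.31·0.629849 + 0.22·0.9375 = 0.855058.

0.855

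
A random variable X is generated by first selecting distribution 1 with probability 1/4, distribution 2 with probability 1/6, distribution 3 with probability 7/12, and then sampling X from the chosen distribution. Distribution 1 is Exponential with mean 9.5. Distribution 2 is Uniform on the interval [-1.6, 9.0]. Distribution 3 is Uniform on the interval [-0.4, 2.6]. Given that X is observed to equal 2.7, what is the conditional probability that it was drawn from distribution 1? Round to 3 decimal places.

Likelihoods f(2.7 | ·): 1: 0.0792219; 2: 0.0943396; 3: 0.
Posterior ∝ prior × likelihood. Numerator for 1: 0.25·0.0792219 = 0.0198055.
Normalizing constant: 0.25·0.0792219 + 0.166667·0.0943396 + 0.583333·0 = 0.0355287.
P(1 | observation) = 0.0198055 / 0.0355287 = 0.557449.

0.557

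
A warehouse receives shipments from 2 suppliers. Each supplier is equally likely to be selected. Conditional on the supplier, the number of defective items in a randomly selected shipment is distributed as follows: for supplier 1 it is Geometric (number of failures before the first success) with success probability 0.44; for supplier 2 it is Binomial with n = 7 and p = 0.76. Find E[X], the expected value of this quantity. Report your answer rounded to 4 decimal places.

3.2964

Component means — 1: 1.27273; 2: 5.32.
E[X] = 0.5·1.27273 + 0.5·5.32 = 3.29636.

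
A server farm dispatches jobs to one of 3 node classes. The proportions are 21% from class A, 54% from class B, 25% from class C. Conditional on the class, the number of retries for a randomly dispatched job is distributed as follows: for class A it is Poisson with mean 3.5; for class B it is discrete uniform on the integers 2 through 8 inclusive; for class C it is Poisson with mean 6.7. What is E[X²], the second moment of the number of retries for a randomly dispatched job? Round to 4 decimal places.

31.8650

For each component E[X²] = Var + (mean)², giving A: 15.75; B: 29; C: 51.59.
Overall E[X²] = 0.21·15.75 + 0.54·29 + 0.25·51.59 = 31.865.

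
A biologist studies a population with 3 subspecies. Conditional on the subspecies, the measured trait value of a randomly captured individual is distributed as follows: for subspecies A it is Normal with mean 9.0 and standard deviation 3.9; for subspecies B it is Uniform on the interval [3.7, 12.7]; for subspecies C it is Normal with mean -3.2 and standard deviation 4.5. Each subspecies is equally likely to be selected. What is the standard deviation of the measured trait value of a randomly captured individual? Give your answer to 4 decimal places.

Per component, A: μ=9, E[X²]=96.21; B: μ=8.2, E[X²]=73.99; C: μ=-3.2, E[X²]=30.49.
E[X] = 0.333333·9 + 0.333333·8.2 + 0.333333·-3.2 = 4.66667.
E[X²] = 0.333333·96.21 + 0.333333·73.99 + 0.333333·30.49 = 66.8967.
Var(X) = E[X²] − (E[X])² = 66.8967 − 21.7778 = 45.1189.
SD(X) = √45.1189 = 6.71706.

6.7171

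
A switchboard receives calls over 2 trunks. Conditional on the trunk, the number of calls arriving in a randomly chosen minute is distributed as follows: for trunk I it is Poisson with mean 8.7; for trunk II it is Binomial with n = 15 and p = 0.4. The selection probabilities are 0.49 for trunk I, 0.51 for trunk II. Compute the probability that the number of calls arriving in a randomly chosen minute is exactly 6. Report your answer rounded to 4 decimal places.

Conditional on each trunk, P(X = 6): I: 0.100328; II: 0.206598.
By total probability, P(X = 6) = 0.49·0.100328 + 0.51·0.206598 = 0.154525.

0.1545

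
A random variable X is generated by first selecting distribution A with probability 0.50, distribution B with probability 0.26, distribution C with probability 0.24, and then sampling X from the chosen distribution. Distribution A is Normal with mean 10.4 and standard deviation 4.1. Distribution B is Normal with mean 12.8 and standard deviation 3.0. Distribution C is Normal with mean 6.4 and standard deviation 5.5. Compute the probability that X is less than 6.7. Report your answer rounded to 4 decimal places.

Conditional on each component, P(X < 6.7): A: 0.183412; B: 0.0210094; C: 0.52175.
By total probability, P(X < 6.7) = 0.5·0.183412 + 0.26·0.0210094 + 0.24·0.52175 = 0.222388.

0.2224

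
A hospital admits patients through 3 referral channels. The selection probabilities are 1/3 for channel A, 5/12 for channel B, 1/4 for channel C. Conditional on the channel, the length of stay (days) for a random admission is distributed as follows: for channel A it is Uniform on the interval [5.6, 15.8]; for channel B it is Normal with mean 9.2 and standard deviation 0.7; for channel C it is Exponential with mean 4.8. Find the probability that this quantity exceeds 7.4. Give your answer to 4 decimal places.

0.7426

Conditional on each channel, P(X > 7.4): A: 0.823529; B: 0.994936; C: 0.214024.
By total probability, P(X > 7.4) = 0.333333·0.823529 + 0.416667·0.994936 + 0.25·0.214024 = 0.742572.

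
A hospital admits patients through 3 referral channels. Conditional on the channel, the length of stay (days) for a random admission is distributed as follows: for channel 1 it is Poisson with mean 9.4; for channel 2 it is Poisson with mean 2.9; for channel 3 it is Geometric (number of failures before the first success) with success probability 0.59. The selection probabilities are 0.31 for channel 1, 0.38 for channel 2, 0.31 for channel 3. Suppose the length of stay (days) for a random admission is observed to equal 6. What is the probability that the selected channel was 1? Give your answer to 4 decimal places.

0.5753

Likelihoods P(X=6 | ·): 1: 0.0792623; 2: 0.0454571; 3: 0.00280256.
Posterior ∝ prior × likelihood. Numerator for 1: 0.31·0.0792623 = 0.0245713.
Normalizing constant: 0.31·0.0792623 + 0.38·0.0454571 + 0.31·0.00280256 = 0.0427138.
P(1 | observation) = 0.0245713 / 0.0427138 = 0.575255.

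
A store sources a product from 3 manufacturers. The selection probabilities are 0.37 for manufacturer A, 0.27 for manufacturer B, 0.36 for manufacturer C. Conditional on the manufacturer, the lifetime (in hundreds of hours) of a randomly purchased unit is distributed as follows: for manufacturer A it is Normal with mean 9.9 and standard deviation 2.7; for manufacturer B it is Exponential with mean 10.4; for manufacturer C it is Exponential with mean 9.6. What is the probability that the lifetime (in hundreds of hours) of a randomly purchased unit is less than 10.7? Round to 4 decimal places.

0.6435

Conditional on each manufacturer, P(X < 10.7): A: 0.616498; B: 0.642581; C: 0.671948.
By total probability, P(X < 10.7) = 0.37·0.616498 + 0.27·0.642581 + 0.36·0.671948 = 0.643502.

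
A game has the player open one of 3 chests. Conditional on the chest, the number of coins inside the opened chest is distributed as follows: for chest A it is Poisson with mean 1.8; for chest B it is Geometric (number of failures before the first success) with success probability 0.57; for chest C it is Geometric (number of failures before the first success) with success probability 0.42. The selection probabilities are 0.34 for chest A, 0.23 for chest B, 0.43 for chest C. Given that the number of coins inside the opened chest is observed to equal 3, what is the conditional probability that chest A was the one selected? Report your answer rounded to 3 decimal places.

Likelihoods P(X=3 | ·): A: 0.160671; B: 0.045319; C: 0.081947.
Posterior ∝ prior × likelihood. Numerator for A: 0.34·0.160671 = 0.054628.
Normalizing constant: 0.34·0.160671 + 0.23·0.045319 + 0.43·0.081947 = 0.100289.
P(A | observation) = 0.054628 / 0.100289 = 0.544708.

0.545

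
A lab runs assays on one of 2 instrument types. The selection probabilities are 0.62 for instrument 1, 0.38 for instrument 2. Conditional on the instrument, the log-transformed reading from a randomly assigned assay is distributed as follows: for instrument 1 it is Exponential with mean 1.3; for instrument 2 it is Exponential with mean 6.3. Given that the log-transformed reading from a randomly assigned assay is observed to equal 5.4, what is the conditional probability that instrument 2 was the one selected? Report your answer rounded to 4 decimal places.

0.7736

Likelihoods f(5.4 | ·): 1: 0.0120799; 2: 0.0673608.
Posterior ∝ prior × likelihood. Numerator for 2: 0.38·0.0673608 = 0.0255971.
Normalizing constant: 0.62·0.0120799 + 0.38·0.0673608 = 0.0330866.
P(2 | observation) = 0.0255971 / 0.0330866 = 0.773638.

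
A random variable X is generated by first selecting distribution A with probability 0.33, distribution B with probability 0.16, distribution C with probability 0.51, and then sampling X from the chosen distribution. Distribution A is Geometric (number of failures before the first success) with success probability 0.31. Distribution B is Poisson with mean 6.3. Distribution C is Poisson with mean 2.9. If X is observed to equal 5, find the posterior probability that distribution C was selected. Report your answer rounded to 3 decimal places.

0.543

Likelihoods P(X=5 | ·): A: 0.048485; B: 0.151868; C: 0.0940491.
Posterior ∝ prior × likelihood. Numerator for C: 0.51·0.0940491 = 0.0479651.
Normalizing constant: 0.33·0.048485 + 0.16·0.151868 + 0.51·0.0940491 = 0.088264.
P(C | observation) = 0.0479651 / 0.088264 = 0.543427.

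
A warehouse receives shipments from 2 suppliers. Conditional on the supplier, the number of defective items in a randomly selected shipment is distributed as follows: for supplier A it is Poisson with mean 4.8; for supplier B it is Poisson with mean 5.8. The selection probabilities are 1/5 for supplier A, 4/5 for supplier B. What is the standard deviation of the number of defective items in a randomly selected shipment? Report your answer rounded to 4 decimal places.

2.4000

Per component, A: μ=4.8, E[X²]=27.84; B: μ=5.8, E[X²]=39.44.
E[X] = 0.2·4.8 + 0.8·5.8 = 5.6.
E[X²] = 0.2·27.84 + 0.8·39.44 = 37.12.
Var(X) = E[X²] − (E[X])² = 37.12 − 31.36 = 5.76.
SD(X) = √5.76 = 2.4.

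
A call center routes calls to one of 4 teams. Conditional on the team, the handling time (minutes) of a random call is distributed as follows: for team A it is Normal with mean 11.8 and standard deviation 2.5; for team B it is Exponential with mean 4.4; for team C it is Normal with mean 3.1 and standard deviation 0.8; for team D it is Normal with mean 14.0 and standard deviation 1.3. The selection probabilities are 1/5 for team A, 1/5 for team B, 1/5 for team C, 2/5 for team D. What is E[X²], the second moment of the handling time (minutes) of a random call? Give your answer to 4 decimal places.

For each component E[X²] = Var + (mean)², giving A: 145.49; B: 38.72; C: 10.25; D: 197.69.
Overall E[X²] = 0.2·145.49 + 0.2·38.72 + 0.2·10.25 + 0.4·197.69 = 117.968.

117.9680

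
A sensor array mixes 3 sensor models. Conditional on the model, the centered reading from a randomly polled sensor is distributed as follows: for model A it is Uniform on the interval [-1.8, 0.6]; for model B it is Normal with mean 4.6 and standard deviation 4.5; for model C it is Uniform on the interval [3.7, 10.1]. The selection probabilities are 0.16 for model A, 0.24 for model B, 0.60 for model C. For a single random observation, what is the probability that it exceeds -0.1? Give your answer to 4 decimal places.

Conditional on each model, P(X > -0.1): A: 0.291667; B: 0.85186; C: 1.
By total probability, P(X > -0.1) = 0.16·0.291667 + 0.24·0.85186 + 0.6·1 = 0.851113.

0.8511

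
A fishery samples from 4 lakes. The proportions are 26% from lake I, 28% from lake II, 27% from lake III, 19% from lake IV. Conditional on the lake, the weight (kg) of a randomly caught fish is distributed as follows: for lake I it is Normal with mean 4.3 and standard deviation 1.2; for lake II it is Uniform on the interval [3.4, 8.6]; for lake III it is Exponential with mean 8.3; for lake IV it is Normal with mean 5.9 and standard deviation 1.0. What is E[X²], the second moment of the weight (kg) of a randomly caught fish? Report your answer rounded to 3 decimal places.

59.897

For each component E[X²] = Var + (mean)², giving I: 19.93; II: 38.2533; III: 137.78; IV: 35.81.
Overall E[X²] = 0.26·19.93 + 0.28·38.2533 + 0.27·137.78 + 0.19·35.81 = 59.8972.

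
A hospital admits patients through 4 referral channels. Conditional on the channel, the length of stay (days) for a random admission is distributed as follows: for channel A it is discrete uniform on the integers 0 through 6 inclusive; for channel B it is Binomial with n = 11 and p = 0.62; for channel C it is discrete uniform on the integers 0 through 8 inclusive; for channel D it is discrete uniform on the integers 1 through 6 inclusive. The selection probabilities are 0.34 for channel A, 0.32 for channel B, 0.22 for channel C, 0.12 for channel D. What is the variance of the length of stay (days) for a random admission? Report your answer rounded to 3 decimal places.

Per component, A: μ=3, E[X²]=13; B: μ=6.82, E[X²]=49.104; C: μ=4, E[X²]=22.6667; D: μ=3.5, E[X²]=15.1667.
E[X] = 0.34·3 + 0.32·6.82 + 0.22·4 + 0.12·3.5 = 4.5024.
E[X²] = 0.34·13 + 0.32·49.104 + 0.22·22.6667 + 0.12·15.1667 = 26.9399.
Var(X) = E[X²] − (E[X])² = 26.9399 − 20.2716 = 6.66834.

6.668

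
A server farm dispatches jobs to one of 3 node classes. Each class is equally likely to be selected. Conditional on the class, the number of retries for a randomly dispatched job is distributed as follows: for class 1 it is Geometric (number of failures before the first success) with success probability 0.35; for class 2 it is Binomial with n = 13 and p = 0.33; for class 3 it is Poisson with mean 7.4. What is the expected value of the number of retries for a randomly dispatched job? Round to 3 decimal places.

4.516

Component means — 1: 1.85714; 2: 4.29; 3: 7.4.
E[X] = 0.333333·1.85714 + 0.333333·4.29 + 0.333333·7.4 = 4.51571.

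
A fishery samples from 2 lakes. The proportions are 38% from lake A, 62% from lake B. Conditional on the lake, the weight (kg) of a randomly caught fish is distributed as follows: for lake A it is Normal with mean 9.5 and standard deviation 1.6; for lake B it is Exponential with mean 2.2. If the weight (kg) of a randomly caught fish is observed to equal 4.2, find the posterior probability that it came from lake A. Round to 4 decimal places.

Likelihoods f(4.2 | ·): A: 0.00103302; B: 0.0673705.
Posterior ∝ prior × likelihood. Numerator for A: 0.38·0.00103302 = 0.000392547.
Normalizing constant: 0.38·0.00103302 + 0.62·0.0673705 = 0.0421622.
P(A | observation) = 0.000392547 / 0.0421622 = 0.00931039.

0.0093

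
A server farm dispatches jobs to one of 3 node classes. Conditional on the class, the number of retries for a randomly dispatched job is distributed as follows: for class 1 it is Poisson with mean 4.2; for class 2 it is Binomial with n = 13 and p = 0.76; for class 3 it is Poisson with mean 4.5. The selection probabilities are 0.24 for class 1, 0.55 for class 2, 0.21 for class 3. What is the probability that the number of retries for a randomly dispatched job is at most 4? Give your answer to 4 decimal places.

Conditional on each class, P(X ≤ 4): 1: 0.589827; 2: 0.000717002; 3: 0.532104.
By total probability, P(X ≤ 4) = 0.24·0.589827 + 0.55·0.000717002 + 0.21·0.532104 = 0.253695.

0.2537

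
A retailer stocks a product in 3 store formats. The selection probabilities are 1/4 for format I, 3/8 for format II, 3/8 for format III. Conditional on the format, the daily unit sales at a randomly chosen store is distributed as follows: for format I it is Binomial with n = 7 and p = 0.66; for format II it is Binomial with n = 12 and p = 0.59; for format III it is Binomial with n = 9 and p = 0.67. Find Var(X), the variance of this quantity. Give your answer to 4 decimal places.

Per component, I: μ=4.62, E[X²]=22.9152; II: μ=7.08, E[X²]=53.0292; III: μ=6.03, E[X²]=38.3508.
E[X] = 0.25·4.62 + 0.375·7.08 + 0.375·6.03 = 6.07125.
E[X²] = 0.25·22.9152 + 0.375·53.0292 + 0.375·38.3508 = 39.9963.
Var(X) = E[X²] − (E[X])² = 39.9963 − 36.8601 = 3.13622.

3.1362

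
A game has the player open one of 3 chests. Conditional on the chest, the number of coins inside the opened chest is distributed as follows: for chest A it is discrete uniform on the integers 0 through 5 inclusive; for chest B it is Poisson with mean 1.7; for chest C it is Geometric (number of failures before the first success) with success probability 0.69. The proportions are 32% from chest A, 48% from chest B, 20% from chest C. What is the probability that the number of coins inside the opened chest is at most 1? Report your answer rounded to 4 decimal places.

Conditional on each chest, P(X ≤ 1): A: 0.333333; B: 0.493246; C: 0.9039.
By total probability, P(X ≤ 1) = 0.32·0.333333 + 0.48·0.493246 + 0.2·0.9039 = 0.524205.

0.5242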